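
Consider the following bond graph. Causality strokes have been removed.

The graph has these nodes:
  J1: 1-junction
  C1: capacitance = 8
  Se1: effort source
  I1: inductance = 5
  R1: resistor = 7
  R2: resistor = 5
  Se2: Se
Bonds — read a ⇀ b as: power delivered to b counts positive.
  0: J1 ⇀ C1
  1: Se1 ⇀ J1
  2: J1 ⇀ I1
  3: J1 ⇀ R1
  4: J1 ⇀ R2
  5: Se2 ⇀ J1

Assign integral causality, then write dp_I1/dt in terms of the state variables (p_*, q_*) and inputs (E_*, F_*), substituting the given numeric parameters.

#1 stroke→J1  (Se1: effort source, stroke at far end)
#5 stroke→J1  (Se2: effort source, stroke at far end)
#0 stroke→J1  (C1 outputs effort q/C1)
#2 stroke→I1  (prefer integral on I1)
#3 stroke→J1  (J1: bond 2 brought flow, rest push out)
#4 stroke→J1  (1-jn J1 has f-setter on 2)

dp_I1/dt = E_Se1 + E_Se2 - 12*p_I1/5 - q_C1/8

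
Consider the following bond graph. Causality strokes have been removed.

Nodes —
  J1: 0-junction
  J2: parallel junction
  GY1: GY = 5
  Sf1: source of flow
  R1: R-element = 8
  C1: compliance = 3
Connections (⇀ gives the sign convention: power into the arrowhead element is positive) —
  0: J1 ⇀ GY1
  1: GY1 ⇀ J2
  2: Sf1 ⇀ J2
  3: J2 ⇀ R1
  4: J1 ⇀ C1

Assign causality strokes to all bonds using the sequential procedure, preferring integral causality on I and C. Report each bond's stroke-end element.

β0 →GY1
β1 →GY1
β2 →Sf1
β3 →J2
β4 →J1

β2 stroke→Sf1  (source Sf1 imposes f)
β4 stroke→J1  (prefer integral on C1)
β0 stroke→GY1  (J1 effort already set via bond 4)
β1 stroke→GY1  (GY1: gyrator matches bond 0)
β3 stroke→J2  (J2 needs exactly one e-in)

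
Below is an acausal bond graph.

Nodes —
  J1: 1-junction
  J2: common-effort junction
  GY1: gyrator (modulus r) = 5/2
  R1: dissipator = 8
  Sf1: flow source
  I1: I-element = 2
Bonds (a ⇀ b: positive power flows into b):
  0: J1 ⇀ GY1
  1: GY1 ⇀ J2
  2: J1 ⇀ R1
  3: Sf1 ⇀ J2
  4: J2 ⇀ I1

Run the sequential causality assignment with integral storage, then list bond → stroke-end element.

#3 stroke→Sf1  (Sf1 fixes flow; stroke at Sf1)
#4 stroke→I1  (I1 outputs flow p/I1)
#1 stroke→J2  (J2: last free bond brings effort in)
#0 stroke→J1  (GY1 both-in/both-out from 1)
#2 stroke→R1  (closing 1-jn rule on J1)

b0 stroke→J1
b1 stroke→J2
b2 stroke→R1
b3 stroke→Sf1
b4 stroke→I1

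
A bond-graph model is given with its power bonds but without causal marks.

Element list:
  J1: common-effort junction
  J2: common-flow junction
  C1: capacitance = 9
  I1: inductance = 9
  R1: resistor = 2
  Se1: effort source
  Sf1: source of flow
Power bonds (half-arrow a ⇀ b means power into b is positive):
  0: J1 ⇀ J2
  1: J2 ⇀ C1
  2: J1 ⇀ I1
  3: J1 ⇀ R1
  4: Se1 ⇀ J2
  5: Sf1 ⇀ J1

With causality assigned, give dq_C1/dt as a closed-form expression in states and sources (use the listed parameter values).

dq_C1/dt = E_Se1/2 + F_Sf1 - p_I1/9 - q_C1/18

#4 stroke→J2  (Se1 fixes effort; stroke away)
#5 stroke→Sf1  (source Sf1 imposes f)
#1 stroke→J2  (C1: C, integral causality)
#0 stroke→J1  (closing 1-jn rule on J2)
#2 stroke→I1  (0-jn J1 has e-setter on 0)
#3 stroke→R1  (J1 effort already set via bond 0)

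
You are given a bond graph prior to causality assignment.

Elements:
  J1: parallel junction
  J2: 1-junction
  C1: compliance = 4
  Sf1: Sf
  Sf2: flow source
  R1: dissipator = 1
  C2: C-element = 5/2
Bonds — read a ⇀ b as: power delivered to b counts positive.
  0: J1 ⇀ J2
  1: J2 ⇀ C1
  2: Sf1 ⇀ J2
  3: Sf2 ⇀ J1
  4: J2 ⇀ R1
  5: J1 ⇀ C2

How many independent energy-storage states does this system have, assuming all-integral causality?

b2 stroke→Sf1  (Sf1: flow source, stroke at near end)
b3 stroke→Sf2  (source Sf2 imposes f)
b0 stroke→J2  (1-jn J2 has f-setter on 2)
b1 stroke→J2  (J2: bond 2 brought flow, rest push out)
b4 stroke→J2  (J2 flow already set via bond 2)
b5 stroke→J1  (closing 0-jn rule on J1)

2  (C1, C2 all integral)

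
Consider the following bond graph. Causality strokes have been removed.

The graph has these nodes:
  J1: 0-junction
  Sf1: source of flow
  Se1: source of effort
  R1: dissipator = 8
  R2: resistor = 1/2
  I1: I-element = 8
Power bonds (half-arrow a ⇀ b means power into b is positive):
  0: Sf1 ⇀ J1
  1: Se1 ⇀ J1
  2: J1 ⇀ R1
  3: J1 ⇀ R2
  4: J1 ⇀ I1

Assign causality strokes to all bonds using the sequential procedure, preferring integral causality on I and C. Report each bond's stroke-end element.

bond 0 stroke→Sf1  (Sf1: flow source, stroke at near end)
bond 1 stroke→J1  (source Se1 imposes e)
bond 2 stroke→R1  (common-e at J1 fixed by 1)
bond 3 stroke→R2  (J1 effort already set via bond 1)
bond 4 stroke→I1  (J1 effort already set via bond 1)

#0 →Sf1
#1 →J1
#2 →R1
#3 →R2
#4 →I1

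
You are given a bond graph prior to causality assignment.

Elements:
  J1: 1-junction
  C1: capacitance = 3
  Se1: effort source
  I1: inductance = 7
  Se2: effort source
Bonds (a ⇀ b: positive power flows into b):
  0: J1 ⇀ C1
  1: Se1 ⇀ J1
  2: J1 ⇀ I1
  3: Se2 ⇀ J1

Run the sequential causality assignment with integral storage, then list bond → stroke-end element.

b1 |J1  (Se1 fixes effort; stroke away)
b3 |J1  (Se2 fixes effort; stroke away)
b0 |J1  (C1: C, integral causality)
b2 |I1  (J1: last free bond brings flow in)

bond 0 stroke→J1
bond 1 stroke→J1
bond 2 stroke→I1
bond 3 stroke→J1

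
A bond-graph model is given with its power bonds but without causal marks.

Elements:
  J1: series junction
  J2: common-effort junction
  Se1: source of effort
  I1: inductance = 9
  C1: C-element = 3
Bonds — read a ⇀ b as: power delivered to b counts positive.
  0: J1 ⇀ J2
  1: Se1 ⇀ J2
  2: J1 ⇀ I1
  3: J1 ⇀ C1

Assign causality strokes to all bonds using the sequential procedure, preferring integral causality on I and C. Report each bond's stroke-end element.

β0 stroke at J1
β1 stroke at J2
β2 stroke at I1
β3 stroke at J1

bond 1 →J2  (Se1 fixes effort; stroke away)
bond 0 →J1  (J2 effort already set via bond 1)
bond 2 →I1  (I1 integral (f out))
bond 3 →J1  (1-jn J1 has f-setter on 2)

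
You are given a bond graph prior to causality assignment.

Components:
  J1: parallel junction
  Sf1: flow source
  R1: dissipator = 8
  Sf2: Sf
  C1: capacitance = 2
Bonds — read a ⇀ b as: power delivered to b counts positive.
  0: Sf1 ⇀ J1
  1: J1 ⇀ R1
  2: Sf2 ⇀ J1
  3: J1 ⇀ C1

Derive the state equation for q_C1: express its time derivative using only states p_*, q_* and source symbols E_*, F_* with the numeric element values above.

β0 stroke→Sf1  (Sf1 fixes flow; stroke at Sf1)
β2 stroke→Sf2  (Sf2 fixes flow; stroke at Sf2)
β3 stroke→J1  (prefer integral on C1)
β1 stroke→R1  (common-e at J1 fixed by 3)

dq_C1/dt = F_Sf1 + F_Sf2 - q_C1/16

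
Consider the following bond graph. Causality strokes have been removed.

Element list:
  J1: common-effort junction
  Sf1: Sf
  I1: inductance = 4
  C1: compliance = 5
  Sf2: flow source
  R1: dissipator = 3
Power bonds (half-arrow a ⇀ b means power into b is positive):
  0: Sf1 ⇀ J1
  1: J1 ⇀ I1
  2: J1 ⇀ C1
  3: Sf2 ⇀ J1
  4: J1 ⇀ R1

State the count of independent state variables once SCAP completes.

2  (C1, I1 all integral)

β0 |Sf1  (Sf1: flow source, stroke at near end)
β3 |Sf2  (Sf2: flow source, stroke at near end)
β1 |I1  (prefer integral on I1)
β2 |J1  (prefer integral on C1)
β4 |R1  (common-e at J1 fixed by 2)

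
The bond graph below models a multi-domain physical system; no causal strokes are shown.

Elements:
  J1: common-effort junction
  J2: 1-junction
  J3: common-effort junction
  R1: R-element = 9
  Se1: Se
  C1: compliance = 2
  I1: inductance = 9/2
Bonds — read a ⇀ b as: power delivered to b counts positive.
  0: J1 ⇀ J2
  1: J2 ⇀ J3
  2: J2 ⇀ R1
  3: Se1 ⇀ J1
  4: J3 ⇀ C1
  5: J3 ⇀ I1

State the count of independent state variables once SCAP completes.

2  (C1, I1 all integral)

b3 →J1  (Se1 (Se) sets effort on bond)
b0 →J2  (0-jn J1 has e-setter on 3)
b4 →J3  (prefer integral on C1)
b1 →J2  (J3: bond 4 brought effort, rest push out)
b5 →I1  (J3: bond 4 brought effort, rest push out)
b2 →R1  (J2: last free bond brings flow in)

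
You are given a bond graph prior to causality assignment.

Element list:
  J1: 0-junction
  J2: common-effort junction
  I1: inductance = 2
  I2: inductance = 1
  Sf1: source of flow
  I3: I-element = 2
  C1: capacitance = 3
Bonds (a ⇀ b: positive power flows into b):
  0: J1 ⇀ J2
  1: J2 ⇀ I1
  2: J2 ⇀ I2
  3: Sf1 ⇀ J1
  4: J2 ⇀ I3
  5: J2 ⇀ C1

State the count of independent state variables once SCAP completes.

4  (C1, I1, I2, I3 all integral)

β3 |Sf1  (Sf1: flow source, stroke at near end)
β0 |J1  (J1: last free bond brings effort in)
β1 |I1  (I1: I, integral causality)
β2 |I2  (I2 integral (f out))
β4 |I3  (I3: I, integral causality)
β5 |J2  (only one effort-in slot at J2)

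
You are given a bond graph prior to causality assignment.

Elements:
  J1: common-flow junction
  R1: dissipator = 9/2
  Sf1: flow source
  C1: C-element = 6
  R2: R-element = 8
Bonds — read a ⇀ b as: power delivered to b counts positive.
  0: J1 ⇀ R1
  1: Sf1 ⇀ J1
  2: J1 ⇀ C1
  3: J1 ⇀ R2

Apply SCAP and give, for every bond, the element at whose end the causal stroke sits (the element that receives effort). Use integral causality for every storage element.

b0 |J1
b1 |Sf1
b2 |J1
b3 |J1

bond 1 stroke at Sf1  (Sf1 (Sf) sets flow on bond)
bond 0 stroke at J1  (J1 flow already set via bond 1)
bond 2 stroke at J1  (J1 flow already set via bond 1)
bond 3 stroke at J1  (J1: bond 1 brought flow, rest push out)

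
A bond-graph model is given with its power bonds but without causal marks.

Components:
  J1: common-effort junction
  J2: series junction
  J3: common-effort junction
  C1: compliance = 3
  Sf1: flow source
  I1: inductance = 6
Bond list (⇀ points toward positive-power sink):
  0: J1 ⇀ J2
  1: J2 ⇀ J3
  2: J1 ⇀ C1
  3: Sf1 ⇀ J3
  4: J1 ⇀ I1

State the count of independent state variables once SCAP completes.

2  (C1, I1 all integral)

bond 3 stroke→Sf1  (source Sf1 imposes f)
bond 1 stroke→J3  (closing 0-jn rule on J3)
bond 0 stroke→J2  (J2: bond 1 brought flow, rest push out)
bond 2 stroke→J1  (C1 outputs effort q/C1)
bond 4 stroke→I1  (J1 effort already set via bond 2)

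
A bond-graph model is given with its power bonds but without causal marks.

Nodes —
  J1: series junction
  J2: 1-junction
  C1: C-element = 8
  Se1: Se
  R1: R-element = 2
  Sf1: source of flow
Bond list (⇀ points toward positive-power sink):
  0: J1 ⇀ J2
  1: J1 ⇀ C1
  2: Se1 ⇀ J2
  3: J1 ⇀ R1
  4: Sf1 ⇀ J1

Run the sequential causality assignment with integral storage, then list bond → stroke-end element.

#0 stroke→J1
#1 stroke→J1
#2 stroke→J2
#3 stroke→J1
#4 stroke→Sf1

b2 stroke at J2  (Se1 fixes effort; stroke away)
b4 stroke at Sf1  (source Sf1 imposes f)
b0 stroke at J1  (1-jn J1 has f-setter on 4)
b1 stroke at J1  (common-f at J1 fixed by 4)
b3 stroke at J1  (J1: bond 4 brought flow, rest push out)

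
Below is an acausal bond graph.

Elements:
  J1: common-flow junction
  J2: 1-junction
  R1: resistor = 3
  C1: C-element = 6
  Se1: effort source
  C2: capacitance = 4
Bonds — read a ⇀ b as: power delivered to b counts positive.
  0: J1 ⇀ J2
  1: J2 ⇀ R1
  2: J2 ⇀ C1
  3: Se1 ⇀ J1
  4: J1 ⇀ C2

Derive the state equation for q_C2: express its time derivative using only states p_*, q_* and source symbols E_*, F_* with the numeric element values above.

dq_C2/dt = E_Se1/3 - q_C1/18 - q_C2/12

bond 3 stroke at J1  (source Se1 imposes e)
bond 2 stroke at J2  (C1 integral (e out))
bond 4 stroke at J1  (C2: C, integral causality)
bond 0 stroke at J2  (J1: last free bond brings flow in)
bond 1 stroke at R1  (J2 needs exactly one f-in)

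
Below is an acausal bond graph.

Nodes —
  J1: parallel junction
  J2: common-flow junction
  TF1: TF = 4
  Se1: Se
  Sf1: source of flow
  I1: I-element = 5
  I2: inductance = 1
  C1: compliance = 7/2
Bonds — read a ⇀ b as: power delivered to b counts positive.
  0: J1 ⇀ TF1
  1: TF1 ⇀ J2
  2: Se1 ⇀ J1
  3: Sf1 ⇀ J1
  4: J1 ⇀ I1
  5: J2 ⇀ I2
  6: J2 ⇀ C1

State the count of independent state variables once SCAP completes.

3  (C1, I1, I2 all integral)

b2 |J1  (source Se1 imposes e)
b3 |Sf1  (Sf1 (Sf) sets flow on bond)
b0 |TF1  (common-e at J1 fixed by 2)
b4 |I1  (J1 effort already set via bond 2)
b1 |J2  (TF1: transformer flips bond 0)
b5 |I2  (I2 outputs flow p/I2)
b6 |J2  (J2 flow already set via bond 5)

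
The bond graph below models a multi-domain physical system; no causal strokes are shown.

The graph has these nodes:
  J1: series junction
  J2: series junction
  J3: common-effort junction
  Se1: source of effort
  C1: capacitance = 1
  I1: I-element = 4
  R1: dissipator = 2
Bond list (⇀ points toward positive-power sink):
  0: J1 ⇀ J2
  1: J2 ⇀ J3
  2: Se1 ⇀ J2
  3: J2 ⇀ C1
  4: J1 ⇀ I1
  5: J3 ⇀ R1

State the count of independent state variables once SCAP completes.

b2 stroke→J2  (Se1 (Se) sets effort on bond)
b3 stroke→J2  (C1 outputs effort q/C1)
b4 stroke→I1  (I1 outputs flow p/I1)
b0 stroke→J1  (J1 flow already set via bond 4)
b1 stroke→J2  (1-jn J2 has f-setter on 0)
b5 stroke→J3  (J3 needs exactly one e-in)

2  (C1, I1 all integral)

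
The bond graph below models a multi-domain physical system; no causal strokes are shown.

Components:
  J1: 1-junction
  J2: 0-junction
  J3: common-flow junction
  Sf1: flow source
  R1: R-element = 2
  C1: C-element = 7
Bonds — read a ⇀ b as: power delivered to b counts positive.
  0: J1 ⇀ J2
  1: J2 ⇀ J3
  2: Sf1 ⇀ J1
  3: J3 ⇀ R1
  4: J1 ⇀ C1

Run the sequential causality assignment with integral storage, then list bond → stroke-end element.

bond 2 stroke at Sf1  (Sf1: flow source, stroke at near end)
bond 0 stroke at J1  (J1 flow already set via bond 2)
bond 4 stroke at J1  (J1: bond 2 brought flow, rest push out)
bond 1 stroke at J2  (J2: last free bond brings effort in)
bond 3 stroke at J3  (common-f at J3 fixed by 1)

β0 stroke at J1
β1 stroke at J2
β2 stroke at Sf1
β3 stroke at J3
β4 stroke at J1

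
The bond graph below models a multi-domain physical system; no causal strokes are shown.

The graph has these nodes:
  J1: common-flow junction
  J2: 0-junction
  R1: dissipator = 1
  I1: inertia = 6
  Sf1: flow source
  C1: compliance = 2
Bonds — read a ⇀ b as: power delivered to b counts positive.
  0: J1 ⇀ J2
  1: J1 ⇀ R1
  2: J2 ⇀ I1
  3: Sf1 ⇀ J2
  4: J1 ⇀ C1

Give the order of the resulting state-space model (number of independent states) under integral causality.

b3 |Sf1  (source Sf1 imposes f)
b2 |I1  (I1: I, integral causality)
b0 |J2  (J2 needs exactly one e-in)
b1 |J1  (1-jn J1 has f-setter on 0)
b4 |J1  (1-jn J1 has f-setter on 0)

2  (C1, I1 all integral)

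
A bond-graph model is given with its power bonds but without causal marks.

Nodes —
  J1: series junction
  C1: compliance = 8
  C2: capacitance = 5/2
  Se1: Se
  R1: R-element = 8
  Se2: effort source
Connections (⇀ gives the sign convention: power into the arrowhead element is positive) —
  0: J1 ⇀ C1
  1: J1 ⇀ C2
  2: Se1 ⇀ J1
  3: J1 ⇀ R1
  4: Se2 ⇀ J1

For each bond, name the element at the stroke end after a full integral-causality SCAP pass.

#2 stroke at J1  (Se1: effort source, stroke at far end)
#4 stroke at J1  (Se2: effort source, stroke at far end)
#0 stroke at J1  (C1: C, integral causality)
#1 stroke at J1  (prefer integral on C2)
#3 stroke at R1  (closing 1-jn rule on J1)

b0 |J1
b1 |J1
b2 |J1
b3 |R1
b4 |J1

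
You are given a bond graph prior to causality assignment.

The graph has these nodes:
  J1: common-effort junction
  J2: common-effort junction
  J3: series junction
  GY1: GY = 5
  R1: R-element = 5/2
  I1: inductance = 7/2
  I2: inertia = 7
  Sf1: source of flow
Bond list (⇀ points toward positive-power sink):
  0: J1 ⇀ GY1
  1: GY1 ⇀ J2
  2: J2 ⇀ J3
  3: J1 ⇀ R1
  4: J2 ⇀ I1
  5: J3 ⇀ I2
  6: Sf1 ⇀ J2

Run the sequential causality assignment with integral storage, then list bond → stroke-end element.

#6 |Sf1  (Sf1 fixes flow; stroke at Sf1)
#4 |I1  (prefer integral on I1)
#5 |I2  (I2: I, integral causality)
#2 |J3  (J3: bond 5 brought flow, rest push out)
#1 |J2  (J2 needs exactly one e-in)
#0 |J1  (through GY1, causality inverts; strokes same side of GY1)
#3 |R1  (common-e at J1 fixed by 0)

β0 |J1
β1 |J2
β2 |J3
β3 |R1
β4 |I1
β5 |I2
β6 |Sf1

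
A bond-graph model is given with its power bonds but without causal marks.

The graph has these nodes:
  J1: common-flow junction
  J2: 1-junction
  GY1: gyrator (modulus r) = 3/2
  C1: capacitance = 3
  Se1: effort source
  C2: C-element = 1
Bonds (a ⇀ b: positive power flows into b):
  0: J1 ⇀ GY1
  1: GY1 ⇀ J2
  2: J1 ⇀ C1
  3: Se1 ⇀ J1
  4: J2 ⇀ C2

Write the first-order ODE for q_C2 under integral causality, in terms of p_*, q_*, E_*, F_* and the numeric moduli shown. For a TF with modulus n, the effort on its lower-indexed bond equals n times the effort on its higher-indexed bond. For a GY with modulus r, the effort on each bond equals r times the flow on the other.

#3 →J1  (source Se1 imposes e)
#2 →J1  (C1 integral (e out))
#0 →GY1  (closing 1-jn rule on J1)
#1 →GY1  (GY1: gyrator matches bond 0)
#4 →J2  (1-jn J2 has f-setter on 1)

dq_C2/dt = 2*E_Se1/3 - 2*q_C1/9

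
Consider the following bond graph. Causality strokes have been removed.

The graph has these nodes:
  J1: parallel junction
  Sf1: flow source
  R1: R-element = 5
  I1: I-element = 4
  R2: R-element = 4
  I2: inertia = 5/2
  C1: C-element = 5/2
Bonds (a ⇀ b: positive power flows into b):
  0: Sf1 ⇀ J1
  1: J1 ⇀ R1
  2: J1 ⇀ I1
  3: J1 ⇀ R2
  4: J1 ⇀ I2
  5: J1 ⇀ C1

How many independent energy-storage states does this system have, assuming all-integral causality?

bond 0 |Sf1  (Sf1: flow source, stroke at near end)
bond 2 |I1  (prefer integral on I1)
bond 4 |I2  (I2: I, integral causality)
bond 5 |J1  (prefer integral on C1)
bond 1 |R1  (J1 effort already set via bond 5)
bond 3 |R2  (J1: bond 5 brought effort, rest push out)

3  (C1, I1, I2 all integral)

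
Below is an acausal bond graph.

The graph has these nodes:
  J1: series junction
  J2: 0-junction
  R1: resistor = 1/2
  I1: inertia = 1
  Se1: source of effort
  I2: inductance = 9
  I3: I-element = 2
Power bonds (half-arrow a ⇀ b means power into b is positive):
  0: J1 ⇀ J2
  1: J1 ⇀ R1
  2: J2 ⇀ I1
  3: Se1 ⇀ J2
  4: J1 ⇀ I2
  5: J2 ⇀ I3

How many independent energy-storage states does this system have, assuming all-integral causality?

bond 3 |J2  (Se1 (Se) sets effort on bond)
bond 0 |J1  (J2: bond 3 brought effort, rest push out)
bond 2 |I1  (J2: bond 3 brought effort, rest push out)
bond 5 |I3  (0-jn J2 has e-setter on 3)
bond 4 |I2  (I2 outputs flow p/I2)
bond 1 |J1  (common-f at J1 fixed by 4)

3  (I1, I2, I3 all integral)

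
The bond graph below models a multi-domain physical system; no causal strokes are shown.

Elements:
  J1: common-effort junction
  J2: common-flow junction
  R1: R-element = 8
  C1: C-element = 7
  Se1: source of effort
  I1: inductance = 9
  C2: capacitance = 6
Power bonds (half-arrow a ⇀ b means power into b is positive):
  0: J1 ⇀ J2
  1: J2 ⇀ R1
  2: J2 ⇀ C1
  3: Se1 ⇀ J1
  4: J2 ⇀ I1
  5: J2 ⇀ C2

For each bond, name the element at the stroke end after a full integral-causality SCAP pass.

#0 stroke→J2
#1 stroke→J2
#2 stroke→J2
#3 stroke→J1
#4 stroke→I1
#5 stroke→J2

bond 3 stroke→J1  (source Se1 imposes e)
bond 0 stroke→J2  (J1 effort already set via bond 3)
bond 2 stroke→J2  (C1: C, integral causality)
bond 4 stroke→I1  (I1 outputs flow p/I1)
bond 1 stroke→J2  (common-f at J2 fixed by 4)
bond 5 stroke→J2  (common-f at J2 fixed by 4)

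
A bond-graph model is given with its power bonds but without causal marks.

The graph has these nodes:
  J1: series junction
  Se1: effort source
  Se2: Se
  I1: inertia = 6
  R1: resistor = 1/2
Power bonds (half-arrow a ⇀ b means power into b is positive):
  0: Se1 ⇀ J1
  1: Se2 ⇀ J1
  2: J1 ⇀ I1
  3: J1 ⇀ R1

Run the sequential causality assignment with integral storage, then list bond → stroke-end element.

bond 0 →J1
bond 1 →J1
bond 2 →I1
bond 3 →J1

β0 stroke→J1  (source Se1 imposes e)
β1 stroke→J1  (source Se2 imposes e)
β2 stroke→I1  (prefer integral on I1)
β3 stroke→J1  (J1 flow already set via bond 2)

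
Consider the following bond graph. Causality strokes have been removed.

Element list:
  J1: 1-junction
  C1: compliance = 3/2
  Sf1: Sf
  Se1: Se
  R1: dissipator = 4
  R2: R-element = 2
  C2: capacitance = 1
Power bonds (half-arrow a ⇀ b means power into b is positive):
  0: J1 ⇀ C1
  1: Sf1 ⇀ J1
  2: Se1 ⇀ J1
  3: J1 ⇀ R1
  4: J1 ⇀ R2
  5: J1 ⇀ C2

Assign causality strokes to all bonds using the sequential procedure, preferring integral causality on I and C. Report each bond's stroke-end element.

b0 →J1
b1 →Sf1
b2 →J1
b3 →J1
b4 →J1
b5 →J1

β1 stroke→Sf1  (Sf1: flow source, stroke at near end)
β2 stroke→J1  (Se1: effort source, stroke at far end)
β0 stroke→J1  (1-jn J1 has f-setter on 1)
β3 stroke→J1  (1-jn J1 has f-setter on 1)
β4 stroke→J1  (common-f at J1 fixed by 1)
β5 stroke→J1  (1-jn J1 has f-setter on 1)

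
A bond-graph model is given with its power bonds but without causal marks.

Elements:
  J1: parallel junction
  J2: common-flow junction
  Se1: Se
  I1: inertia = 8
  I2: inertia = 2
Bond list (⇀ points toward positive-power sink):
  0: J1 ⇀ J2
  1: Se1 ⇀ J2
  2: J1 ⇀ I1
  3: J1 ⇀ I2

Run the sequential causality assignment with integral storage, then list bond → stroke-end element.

b0 stroke→J1
b1 stroke→J2
b2 stroke→I1
b3 stroke→I2

bond 1 |J2  (source Se1 imposes e)
bond 0 |J1  (J2: last free bond brings flow in)
bond 2 |I1  (J1 effort already set via bond 0)
bond 3 |I2  (common-e at J1 fixed by 0)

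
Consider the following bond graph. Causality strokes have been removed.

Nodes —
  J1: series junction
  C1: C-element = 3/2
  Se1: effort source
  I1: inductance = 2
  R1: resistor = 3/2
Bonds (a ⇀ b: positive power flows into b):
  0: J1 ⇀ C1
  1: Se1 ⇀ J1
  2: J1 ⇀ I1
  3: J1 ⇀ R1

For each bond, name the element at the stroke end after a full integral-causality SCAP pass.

b1 stroke→J1  (Se1: effort source, stroke at far end)
b0 stroke→J1  (C1 integral (e out))
b2 stroke→I1  (I1 integral (f out))
b3 stroke→J1  (J1 flow already set via bond 2)

bond 0 →J1
bond 1 →J1
bond 2 →I1
bond 3 →J1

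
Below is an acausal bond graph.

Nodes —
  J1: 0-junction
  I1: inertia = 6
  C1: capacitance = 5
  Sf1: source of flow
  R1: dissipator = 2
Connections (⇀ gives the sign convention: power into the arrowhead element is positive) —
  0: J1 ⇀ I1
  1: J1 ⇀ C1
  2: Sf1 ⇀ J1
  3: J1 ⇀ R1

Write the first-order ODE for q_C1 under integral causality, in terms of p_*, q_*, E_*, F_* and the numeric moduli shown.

dq_C1/dt = F_Sf1 - p_I1/6 - q_C1/10

b2 →Sf1  (Sf1 (Sf) sets flow on bond)
b0 →I1  (prefer integral on I1)
b1 →J1  (C1: C, integral causality)
b3 →R1  (common-e at J1 fixed by 1)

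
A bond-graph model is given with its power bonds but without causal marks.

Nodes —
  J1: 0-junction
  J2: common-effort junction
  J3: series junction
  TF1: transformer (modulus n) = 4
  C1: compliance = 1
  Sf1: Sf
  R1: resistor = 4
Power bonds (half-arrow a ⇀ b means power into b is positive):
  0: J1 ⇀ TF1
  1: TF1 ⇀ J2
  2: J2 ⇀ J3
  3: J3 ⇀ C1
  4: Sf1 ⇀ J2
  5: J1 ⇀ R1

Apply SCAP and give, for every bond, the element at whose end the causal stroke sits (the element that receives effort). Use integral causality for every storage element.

bond 0 stroke at J1
bond 1 stroke at TF1
bond 2 stroke at J2
bond 3 stroke at J3
bond 4 stroke at Sf1
bond 5 stroke at R1

#4 →Sf1  (Sf1 fixes flow; stroke at Sf1)
#3 →J3  (prefer integral on C1)
#2 →J2  (J3 needs exactly one f-in)
#1 →TF1  (0-jn J2 has e-setter on 2)
#0 →J1  (through TF1, causality passes straight; one stroke at TF1)
#5 →R1  (0-jn J1 has e-setter on 0)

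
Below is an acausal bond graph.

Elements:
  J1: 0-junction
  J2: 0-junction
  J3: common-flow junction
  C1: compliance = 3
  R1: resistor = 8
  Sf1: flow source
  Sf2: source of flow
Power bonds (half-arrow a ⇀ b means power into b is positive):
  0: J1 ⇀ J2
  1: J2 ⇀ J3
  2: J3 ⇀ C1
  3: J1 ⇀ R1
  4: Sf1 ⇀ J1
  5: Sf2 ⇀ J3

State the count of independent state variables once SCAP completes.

1  (C1 all integral)

b4 stroke→Sf1  (Sf1 (Sf) sets flow on bond)
b5 stroke→Sf2  (Sf2: flow source, stroke at near end)
b1 stroke→J3  (common-f at J3 fixed by 5)
b2 stroke→J3  (common-f at J3 fixed by 5)
b0 stroke→J2  (closing 0-jn rule on J2)
b3 stroke→J1  (closing 0-jn rule on J1)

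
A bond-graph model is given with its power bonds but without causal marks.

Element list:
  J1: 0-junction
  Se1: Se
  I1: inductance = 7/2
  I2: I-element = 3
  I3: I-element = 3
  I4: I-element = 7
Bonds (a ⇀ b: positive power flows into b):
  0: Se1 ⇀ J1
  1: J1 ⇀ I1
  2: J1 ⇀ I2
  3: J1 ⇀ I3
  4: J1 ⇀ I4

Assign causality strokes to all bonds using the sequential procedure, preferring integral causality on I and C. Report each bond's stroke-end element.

b0 |J1  (source Se1 imposes e)
b1 |I1  (0-jn J1 has e-setter on 0)
b2 |I2  (common-e at J1 fixed by 0)
b3 |I3  (0-jn J1 has e-setter on 0)
b4 |I4  (common-e at J1 fixed by 0)

b0 stroke at J1
b1 stroke at I1
b2 stroke at I2
b3 stroke at I3
b4 stroke at I4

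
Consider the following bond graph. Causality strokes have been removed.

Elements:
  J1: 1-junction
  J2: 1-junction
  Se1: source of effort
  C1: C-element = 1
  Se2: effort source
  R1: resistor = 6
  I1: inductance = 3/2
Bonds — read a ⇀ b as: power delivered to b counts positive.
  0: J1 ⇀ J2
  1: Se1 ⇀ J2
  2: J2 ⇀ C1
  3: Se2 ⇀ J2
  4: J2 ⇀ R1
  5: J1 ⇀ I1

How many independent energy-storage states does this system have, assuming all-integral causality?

2  (C1, I1 all integral)

#1 stroke at J2  (Se1 (Se) sets effort on bond)
#3 stroke at J2  (Se2 fixes effort; stroke away)
#2 stroke at J2  (C1 integral (e out))
#5 stroke at I1  (I1 integral (f out))
#0 stroke at J1  (J1: bond 5 brought flow, rest push out)
#4 stroke at J2  (1-jn J2 has f-setter on 0)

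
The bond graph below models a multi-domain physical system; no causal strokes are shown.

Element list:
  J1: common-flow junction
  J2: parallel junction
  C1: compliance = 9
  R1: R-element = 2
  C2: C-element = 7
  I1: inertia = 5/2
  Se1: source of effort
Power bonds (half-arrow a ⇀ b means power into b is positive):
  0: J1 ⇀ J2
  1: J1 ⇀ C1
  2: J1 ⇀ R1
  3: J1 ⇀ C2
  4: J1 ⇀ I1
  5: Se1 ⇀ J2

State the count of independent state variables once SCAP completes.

3  (C1, C2, I1 all integral)

b5 stroke→J2  (Se1: effort source, stroke at far end)
b0 stroke→J1  (J2 effort already set via bond 5)
b1 stroke→J1  (prefer integral on C1)
b3 stroke→J1  (prefer integral on C2)
b4 stroke→I1  (prefer integral on I1)
b2 stroke→J1  (common-f at J1 fixed by 4)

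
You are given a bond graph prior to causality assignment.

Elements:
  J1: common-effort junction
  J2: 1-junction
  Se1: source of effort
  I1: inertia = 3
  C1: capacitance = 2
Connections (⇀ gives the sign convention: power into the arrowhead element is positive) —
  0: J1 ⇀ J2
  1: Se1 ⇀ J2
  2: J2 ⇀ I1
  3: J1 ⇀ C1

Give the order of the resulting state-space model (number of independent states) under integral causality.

2  (C1, I1 all integral)

#1 stroke at J2  (Se1: effort source, stroke at far end)
#2 stroke at I1  (I1 integral (f out))
#0 stroke at J2  (J2 flow already set via bond 2)
#3 stroke at J1  (closing 0-jn rule on J1)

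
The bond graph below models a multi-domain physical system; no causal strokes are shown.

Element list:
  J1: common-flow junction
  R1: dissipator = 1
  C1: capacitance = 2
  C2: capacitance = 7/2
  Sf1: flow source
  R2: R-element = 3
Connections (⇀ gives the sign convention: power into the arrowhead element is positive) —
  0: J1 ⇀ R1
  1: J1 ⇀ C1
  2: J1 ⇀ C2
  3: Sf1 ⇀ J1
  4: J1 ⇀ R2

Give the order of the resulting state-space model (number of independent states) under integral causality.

2  (C1, C2 all integral)

β3 stroke→Sf1  (Sf1 (Sf) sets flow on bond)
β0 stroke→J1  (J1 flow already set via bond 3)
β1 stroke→J1  (J1 flow already set via bond 3)
β2 stroke→J1  (1-jn J1 has f-setter on 3)
β4 stroke→J1  (common-f at J1 fixed by 3)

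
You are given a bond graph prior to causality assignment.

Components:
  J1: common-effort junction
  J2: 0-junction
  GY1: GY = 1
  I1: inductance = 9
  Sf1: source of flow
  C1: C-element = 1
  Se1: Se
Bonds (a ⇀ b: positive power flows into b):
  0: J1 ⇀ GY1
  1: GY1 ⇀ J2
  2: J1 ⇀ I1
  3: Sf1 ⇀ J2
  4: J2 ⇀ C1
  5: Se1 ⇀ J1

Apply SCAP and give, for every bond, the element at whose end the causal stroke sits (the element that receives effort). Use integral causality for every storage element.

b3 stroke→Sf1  (Sf1: flow source, stroke at near end)
b5 stroke→J1  (Se1 (Se) sets effort on bond)
b0 stroke→GY1  (J1: bond 5 brought effort, rest push out)
b2 stroke→I1  (J1: bond 5 brought effort, rest push out)
b1 stroke→GY1  (GY1: gyrator matches bond 0)
b4 stroke→J2  (J2: last free bond brings effort in)

β0 |GY1
β1 |GY1
β2 |I1
β3 |Sf1
β4 |J2
β5 |J1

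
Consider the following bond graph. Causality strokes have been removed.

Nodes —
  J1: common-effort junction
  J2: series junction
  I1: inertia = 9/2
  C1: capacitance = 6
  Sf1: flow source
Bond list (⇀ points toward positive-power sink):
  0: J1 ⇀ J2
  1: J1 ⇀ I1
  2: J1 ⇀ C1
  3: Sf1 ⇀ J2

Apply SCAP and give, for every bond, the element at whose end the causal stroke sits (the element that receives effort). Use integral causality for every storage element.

β0 stroke at J2
β1 stroke at I1
β2 stroke at J1
β3 stroke at Sf1

#3 →Sf1  (source Sf1 imposes f)
#0 →J2  (J2: bond 3 brought flow, rest push out)
#1 →I1  (I1 outputs flow p/I1)
#2 →J1  (closing 0-jn rule on J1)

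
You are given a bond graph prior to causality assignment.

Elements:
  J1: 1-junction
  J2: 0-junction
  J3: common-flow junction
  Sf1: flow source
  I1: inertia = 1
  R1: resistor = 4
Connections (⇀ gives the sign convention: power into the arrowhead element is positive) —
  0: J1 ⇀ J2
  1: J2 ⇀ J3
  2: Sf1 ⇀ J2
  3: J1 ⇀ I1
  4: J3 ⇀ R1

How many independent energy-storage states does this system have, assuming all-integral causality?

bond 2 |Sf1  (Sf1 (Sf) sets flow on bond)
bond 3 |I1  (prefer integral on I1)
bond 0 |J1  (J1 flow already set via bond 3)
bond 1 |J2  (only one effort-in slot at J2)
bond 4 |J3  (J3: bond 1 brought flow, rest push out)

1  (I1 all integral)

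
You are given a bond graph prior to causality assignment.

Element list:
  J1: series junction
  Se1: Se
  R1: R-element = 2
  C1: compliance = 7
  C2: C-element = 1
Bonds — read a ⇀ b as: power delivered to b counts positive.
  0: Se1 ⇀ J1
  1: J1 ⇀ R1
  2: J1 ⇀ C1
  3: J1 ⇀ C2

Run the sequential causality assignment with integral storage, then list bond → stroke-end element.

#0 stroke at J1
#1 stroke at R1
#2 stroke at J1
#3 stroke at J1

#0 →J1  (Se1 (Se) sets effort on bond)
#2 →J1  (C1: C, integral causality)
#3 →J1  (prefer integral on C2)
#1 →R1  (closing 1-jn rule on J1)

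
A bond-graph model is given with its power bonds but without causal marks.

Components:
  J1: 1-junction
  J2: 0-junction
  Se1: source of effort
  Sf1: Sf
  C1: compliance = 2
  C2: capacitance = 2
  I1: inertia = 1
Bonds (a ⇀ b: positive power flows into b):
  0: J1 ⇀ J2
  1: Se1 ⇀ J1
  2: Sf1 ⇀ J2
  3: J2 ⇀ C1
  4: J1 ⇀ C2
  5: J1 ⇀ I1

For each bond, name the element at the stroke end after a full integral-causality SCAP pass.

bond 1 stroke at J1  (Se1 (Se) sets effort on bond)
bond 2 stroke at Sf1  (source Sf1 imposes f)
bond 3 stroke at J2  (C1 outputs effort q/C1)
bond 0 stroke at J1  (0-jn J2 has e-setter on 3)
bond 4 stroke at J1  (C2 outputs effort q/C2)
bond 5 stroke at I1  (J1 needs exactly one f-in)

#0 |J1
#1 |J1
#2 |Sf1
#3 |J2
#4 |J1
#5 |I1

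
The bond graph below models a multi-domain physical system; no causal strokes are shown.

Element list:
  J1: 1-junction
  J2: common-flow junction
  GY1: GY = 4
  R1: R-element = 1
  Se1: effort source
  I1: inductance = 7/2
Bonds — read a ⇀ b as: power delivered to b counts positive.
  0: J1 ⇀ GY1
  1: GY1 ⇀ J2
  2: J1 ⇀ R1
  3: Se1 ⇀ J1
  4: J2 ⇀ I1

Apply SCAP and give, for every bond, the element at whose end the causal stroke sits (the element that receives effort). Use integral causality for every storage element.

bond 0 stroke→J1
bond 1 stroke→J2
bond 2 stroke→R1
bond 3 stroke→J1
bond 4 stroke→I1

b3 stroke at J1  (Se1 (Se) sets effort on bond)
b4 stroke at I1  (I1 integral (f out))
b1 stroke at J2  (J2 flow already set via bond 4)
b0 stroke at J1  (GY1: gyrator matches bond 1)
b2 stroke at R1  (only one flow-in slot at J1)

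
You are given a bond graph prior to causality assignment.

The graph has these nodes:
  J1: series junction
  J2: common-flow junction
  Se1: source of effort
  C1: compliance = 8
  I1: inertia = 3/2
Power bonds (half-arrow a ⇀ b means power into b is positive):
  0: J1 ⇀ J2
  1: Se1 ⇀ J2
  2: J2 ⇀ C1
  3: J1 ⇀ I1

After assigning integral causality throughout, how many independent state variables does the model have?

2  (C1, I1 all integral)

bond 1 stroke→J2  (Se1: effort source, stroke at far end)
bond 2 stroke→J2  (C1 integral (e out))
bond 0 stroke→J1  (J2: last free bond brings flow in)
bond 3 stroke→I1  (J1: last free bond brings flow in)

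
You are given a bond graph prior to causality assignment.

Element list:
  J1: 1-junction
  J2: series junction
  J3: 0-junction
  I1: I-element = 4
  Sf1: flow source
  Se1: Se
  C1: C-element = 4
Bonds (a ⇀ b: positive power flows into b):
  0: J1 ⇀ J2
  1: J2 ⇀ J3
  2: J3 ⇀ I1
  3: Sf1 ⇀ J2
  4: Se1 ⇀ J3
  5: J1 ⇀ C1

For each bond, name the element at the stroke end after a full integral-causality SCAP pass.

bond 0 stroke→J2
bond 1 stroke→J2
bond 2 stroke→I1
bond 3 stroke→Sf1
bond 4 stroke→J3
bond 5 stroke→J1

#3 stroke→Sf1  (Sf1 fixes flow; stroke at Sf1)
#4 stroke→J3  (source Se1 imposes e)
#0 stroke→J2  (J2: bond 3 brought flow, rest push out)
#1 stroke→J2  (common-f at J2 fixed by 3)
#2 stroke→I1  (J3 effort already set via bond 4)
#5 stroke→J1  (J1 flow already set via bond 0)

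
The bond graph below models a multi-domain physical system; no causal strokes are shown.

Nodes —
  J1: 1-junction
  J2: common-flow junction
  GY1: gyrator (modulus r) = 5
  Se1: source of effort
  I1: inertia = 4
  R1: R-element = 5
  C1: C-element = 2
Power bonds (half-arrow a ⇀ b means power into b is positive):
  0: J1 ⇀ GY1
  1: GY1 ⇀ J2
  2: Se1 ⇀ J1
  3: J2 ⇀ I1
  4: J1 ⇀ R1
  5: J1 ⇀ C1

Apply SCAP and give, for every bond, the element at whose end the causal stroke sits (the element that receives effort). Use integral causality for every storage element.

β0 stroke at J1
β1 stroke at J2
β2 stroke at J1
β3 stroke at I1
β4 stroke at R1
β5 stroke at J1

#2 stroke→J1  (Se1 fixes effort; stroke away)
#3 stroke→I1  (I1 outputs flow p/I1)
#1 stroke→J2  (common-f at J2 fixed by 3)
#0 stroke→J1  (GY1 both-in/both-out from 1)
#5 stroke→J1  (C1 outputs effort q/C1)
#4 stroke→R1  (J1 needs exactly one f-in)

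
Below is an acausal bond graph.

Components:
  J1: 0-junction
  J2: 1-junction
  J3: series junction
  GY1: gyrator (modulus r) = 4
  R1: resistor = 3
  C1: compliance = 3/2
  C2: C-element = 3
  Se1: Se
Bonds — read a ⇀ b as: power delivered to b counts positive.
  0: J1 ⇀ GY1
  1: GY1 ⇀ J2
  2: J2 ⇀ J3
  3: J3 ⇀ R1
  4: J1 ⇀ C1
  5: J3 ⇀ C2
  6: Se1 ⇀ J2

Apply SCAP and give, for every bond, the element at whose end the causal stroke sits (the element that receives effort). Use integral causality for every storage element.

bond 6 stroke→J2  (Se1 fixes effort; stroke away)
bond 4 stroke→J1  (prefer integral on C1)
bond 0 stroke→GY1  (common-e at J1 fixed by 4)
bond 1 stroke→GY1  (through GY1, causality inverts; strokes same side of GY1)
bond 2 stroke→J2  (J2: bond 1 brought flow, rest push out)
bond 3 stroke→J3  (common-f at J3 fixed by 2)
bond 5 stroke→J3  (1-jn J3 has f-setter on 2)

β0 stroke at GY1
β1 stroke at GY1
β2 stroke at J2
β3 stroke at J3
β4 stroke at J1
β5 stroke at J3
β6 stroke at J2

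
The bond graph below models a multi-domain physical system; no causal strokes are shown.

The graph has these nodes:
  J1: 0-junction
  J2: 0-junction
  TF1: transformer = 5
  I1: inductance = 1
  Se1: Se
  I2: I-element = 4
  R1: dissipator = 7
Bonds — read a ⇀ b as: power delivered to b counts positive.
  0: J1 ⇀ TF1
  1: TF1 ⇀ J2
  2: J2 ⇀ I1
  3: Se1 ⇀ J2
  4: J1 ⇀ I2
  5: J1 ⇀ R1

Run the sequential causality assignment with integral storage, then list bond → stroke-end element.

#0 stroke at J1
#1 stroke at TF1
#2 stroke at I1
#3 stroke at J2
#4 stroke at I2
#5 stroke at R1

bond 3 stroke at J2  (Se1 fixes effort; stroke away)
bond 1 stroke at TF1  (common-e at J2 fixed by 3)
bond 2 stroke at I1  (common-e at J2 fixed by 3)
bond 0 stroke at J1  (TF1 one-in-one-out from 1)
bond 4 stroke at I2  (0-jn J1 has e-setter on 0)
bond 5 stroke at R1  (0-jn J1 has e-setter on 0)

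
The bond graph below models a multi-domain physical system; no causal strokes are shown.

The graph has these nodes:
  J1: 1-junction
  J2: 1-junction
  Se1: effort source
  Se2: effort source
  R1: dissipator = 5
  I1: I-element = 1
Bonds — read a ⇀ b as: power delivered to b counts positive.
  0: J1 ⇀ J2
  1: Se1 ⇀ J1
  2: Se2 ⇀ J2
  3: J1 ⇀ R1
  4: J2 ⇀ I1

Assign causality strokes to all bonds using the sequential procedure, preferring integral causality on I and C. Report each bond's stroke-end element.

#0 stroke at J2
#1 stroke at J1
#2 stroke at J2
#3 stroke at J1
#4 stroke at I1

bond 1 →J1  (source Se1 imposes e)
bond 2 →J2  (Se2 fixes effort; stroke away)
bond 4 →I1  (prefer integral on I1)
bond 0 →J2  (common-f at J2 fixed by 4)
bond 3 →J1  (J1: bond 0 brought flow, rest push out)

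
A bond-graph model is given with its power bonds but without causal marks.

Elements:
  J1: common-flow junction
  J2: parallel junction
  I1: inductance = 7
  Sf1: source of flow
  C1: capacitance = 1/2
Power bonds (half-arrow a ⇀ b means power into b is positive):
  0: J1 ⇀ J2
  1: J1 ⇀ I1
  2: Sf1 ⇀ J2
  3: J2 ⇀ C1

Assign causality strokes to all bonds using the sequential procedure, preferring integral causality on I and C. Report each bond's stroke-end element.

β2 stroke at Sf1  (Sf1 fixes flow; stroke at Sf1)
β1 stroke at I1  (I1 outputs flow p/I1)
β0 stroke at J1  (J1: bond 1 brought flow, rest push out)
β3 stroke at J2  (J2 needs exactly one e-in)

#0 stroke at J1
#1 stroke at I1
#2 stroke at Sf1
#3 stroke at J2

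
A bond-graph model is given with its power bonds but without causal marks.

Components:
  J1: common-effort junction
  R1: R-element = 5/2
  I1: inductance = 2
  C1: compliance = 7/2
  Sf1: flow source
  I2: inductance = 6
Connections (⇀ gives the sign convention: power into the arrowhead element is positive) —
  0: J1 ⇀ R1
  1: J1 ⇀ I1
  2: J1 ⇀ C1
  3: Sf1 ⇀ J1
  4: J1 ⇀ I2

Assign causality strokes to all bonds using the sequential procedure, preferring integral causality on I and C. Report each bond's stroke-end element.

b3 |Sf1  (Sf1: flow source, stroke at near end)
b1 |I1  (I1 outputs flow p/I1)
b2 |J1  (C1 integral (e out))
b0 |R1  (0-jn J1 has e-setter on 2)
b4 |I2  (0-jn J1 has e-setter on 2)

b0 →R1
b1 →I1
b2 →J1
b3 →Sf1
b4 →I2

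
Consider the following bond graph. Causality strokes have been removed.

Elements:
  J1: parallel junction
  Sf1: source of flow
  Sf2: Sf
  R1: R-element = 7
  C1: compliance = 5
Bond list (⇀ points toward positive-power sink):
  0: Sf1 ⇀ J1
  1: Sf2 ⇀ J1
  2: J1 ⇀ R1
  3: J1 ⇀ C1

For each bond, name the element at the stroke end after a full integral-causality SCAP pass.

b0 |Sf1
b1 |Sf2
b2 |R1
b3 |J1

b0 stroke→Sf1  (source Sf1 imposes f)
b1 stroke→Sf2  (source Sf2 imposes f)
b3 stroke→J1  (C1 outputs effort q/C1)
b2 stroke→R1  (common-e at J1 fixed by 3)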